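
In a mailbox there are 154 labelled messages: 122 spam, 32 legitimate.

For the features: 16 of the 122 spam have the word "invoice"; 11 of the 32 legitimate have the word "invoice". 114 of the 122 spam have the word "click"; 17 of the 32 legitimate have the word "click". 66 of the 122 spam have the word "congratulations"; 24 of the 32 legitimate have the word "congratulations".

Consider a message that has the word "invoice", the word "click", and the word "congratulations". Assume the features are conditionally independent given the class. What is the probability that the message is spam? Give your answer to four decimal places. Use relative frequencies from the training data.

0.6486

spam: (122/154) × (16/122) × (114/122) × (66/122) ≈ 0.0525204
legitimate: (32/154) × (11/32) × (17/32) × (24/32) ≈ 0.0284598
P(spam | x) = 0.0525204 / 0.0809802 ≈ 0.6486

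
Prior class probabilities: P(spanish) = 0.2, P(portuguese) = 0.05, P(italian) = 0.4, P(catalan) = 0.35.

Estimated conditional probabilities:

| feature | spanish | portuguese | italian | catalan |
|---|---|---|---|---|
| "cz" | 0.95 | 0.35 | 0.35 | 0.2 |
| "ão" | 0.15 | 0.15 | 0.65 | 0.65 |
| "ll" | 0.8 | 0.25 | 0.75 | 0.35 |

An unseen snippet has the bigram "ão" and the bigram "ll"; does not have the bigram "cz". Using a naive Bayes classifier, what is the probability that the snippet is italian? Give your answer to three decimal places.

spanish: 0.2 × (1−0.95) × 0.15 × 0.8 = 0.0012
portuguese: 0.05 × (1−0.35) × 0.15 × 0.25 = 0.00121875
italian: 0.4 × (1−0.35) × 0.65 × 0.75 = 0.12675
catalan: 0.35 × (1−0.2) × 0.65 × 0.35 = 0.0637
P(italian | x) = 0.12675 / 0.19286875 ≈ 0.657

0.657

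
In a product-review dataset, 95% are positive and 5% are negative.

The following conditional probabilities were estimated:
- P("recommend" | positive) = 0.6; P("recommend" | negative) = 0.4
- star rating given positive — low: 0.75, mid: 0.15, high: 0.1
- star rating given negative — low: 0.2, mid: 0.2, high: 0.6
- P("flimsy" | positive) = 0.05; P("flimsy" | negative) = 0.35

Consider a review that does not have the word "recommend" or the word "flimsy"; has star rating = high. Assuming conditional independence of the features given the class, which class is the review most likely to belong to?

positive

positive: 0.95 × (1−0.6) × 0.1 × (1−0.05) = 0.0361
negative: 0.05 × (1−0.4) × 0.6 × (1−0.35) = 0.0117
Highest score → positive.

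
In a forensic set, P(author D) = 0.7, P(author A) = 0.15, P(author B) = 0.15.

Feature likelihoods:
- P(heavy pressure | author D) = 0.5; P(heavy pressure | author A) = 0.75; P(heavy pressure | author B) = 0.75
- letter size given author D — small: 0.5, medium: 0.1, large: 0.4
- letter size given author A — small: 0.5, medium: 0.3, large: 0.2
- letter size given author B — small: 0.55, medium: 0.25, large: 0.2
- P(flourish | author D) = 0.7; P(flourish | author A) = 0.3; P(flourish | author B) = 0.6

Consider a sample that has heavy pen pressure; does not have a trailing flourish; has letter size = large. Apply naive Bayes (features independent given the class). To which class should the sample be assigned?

author D

author D: 0.7 × 0.5 × 0.4 × (1−0.7) = 0.042
author A: 0.15 × 0.75 × 0.2 × (1−0.3) = 0.01575
author B: 0.15 × 0.75 × 0.2 × (1−0.6) = 0.009
Highest score → author D.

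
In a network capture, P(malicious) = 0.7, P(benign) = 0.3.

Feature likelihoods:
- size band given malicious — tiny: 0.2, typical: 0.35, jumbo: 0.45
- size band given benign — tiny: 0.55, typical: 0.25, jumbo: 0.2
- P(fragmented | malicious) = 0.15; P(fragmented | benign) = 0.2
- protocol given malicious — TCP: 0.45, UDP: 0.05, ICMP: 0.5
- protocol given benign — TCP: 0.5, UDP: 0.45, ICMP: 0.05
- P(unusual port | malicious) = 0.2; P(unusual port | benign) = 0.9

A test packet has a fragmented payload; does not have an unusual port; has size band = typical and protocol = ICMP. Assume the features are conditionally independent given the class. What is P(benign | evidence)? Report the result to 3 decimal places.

0.005

malicious: 0.7 × 0.35 × 0.15 × 0.5 × (1−0.2) = 0.0147
benign: 0.3 × 0.25 × 0.2 × 0.05 × (1−0.9) = 0.000075
P(benign | x) = 0.000075 / 0.014775 ≈ 0.005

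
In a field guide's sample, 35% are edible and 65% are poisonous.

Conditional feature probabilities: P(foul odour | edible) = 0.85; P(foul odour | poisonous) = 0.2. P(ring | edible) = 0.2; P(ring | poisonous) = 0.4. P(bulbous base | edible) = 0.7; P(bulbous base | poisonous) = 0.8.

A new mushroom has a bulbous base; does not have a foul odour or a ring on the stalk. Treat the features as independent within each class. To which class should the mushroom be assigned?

poisonous

edible: 0.35 × (1−0.85) × (1−0.2) × 0.7 = 0.0294
poisonous: 0.65 × (1−0.2) × (1−0.4) × 0.8 = 0.2496
Highest score → poisonous.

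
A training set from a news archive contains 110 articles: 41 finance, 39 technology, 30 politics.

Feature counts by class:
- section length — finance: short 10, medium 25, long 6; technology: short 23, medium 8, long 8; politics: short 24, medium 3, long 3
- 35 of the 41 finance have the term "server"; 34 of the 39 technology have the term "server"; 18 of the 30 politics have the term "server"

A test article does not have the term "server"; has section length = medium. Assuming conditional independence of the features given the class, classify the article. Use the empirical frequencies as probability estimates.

finance

finance: (41/110) × (25/41) × (6/41) ≈ 0.0332594
technology: (39/110) × (8/39) × (5/39) ≈ 0.00932401
politics: (30/110) × (3/30) × (12/30) ≈ 0.0109091
Highest score → finance.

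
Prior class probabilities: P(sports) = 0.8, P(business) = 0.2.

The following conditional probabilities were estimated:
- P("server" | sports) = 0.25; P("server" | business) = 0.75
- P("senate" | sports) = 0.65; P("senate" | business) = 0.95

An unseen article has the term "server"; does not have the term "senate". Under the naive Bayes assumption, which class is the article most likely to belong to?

sports: 0.8 × 0.25 × (1−0.65) = 0.07
business: 0.2 × 0.75 × (1−0.95) = 0.0075
Highest score → sports.

sports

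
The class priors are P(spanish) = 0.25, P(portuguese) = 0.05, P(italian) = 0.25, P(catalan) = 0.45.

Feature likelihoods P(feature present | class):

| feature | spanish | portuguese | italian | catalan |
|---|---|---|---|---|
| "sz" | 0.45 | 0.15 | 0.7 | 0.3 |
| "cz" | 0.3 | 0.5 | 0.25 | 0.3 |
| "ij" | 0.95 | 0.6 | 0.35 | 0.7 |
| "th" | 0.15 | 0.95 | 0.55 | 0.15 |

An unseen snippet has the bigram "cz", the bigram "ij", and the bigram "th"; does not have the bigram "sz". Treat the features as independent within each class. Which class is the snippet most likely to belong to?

portuguese

spanish: 0.25 × (1−0.45) × 0.3 × 0.95 × 0.15 = 0.005878125
portuguese: 0.05 × (1−0.15) × 0.5 × 0.6 × 0.95 = 0.0121125
italian: 0.25 × (1−0.7) × 0.25 × 0.35 × 0.55 = 0.003609375
catalan: 0.45 × (1−0.3) × 0.3 × 0.7 × 0.15 = 0.0099225
Highest score → portuguese.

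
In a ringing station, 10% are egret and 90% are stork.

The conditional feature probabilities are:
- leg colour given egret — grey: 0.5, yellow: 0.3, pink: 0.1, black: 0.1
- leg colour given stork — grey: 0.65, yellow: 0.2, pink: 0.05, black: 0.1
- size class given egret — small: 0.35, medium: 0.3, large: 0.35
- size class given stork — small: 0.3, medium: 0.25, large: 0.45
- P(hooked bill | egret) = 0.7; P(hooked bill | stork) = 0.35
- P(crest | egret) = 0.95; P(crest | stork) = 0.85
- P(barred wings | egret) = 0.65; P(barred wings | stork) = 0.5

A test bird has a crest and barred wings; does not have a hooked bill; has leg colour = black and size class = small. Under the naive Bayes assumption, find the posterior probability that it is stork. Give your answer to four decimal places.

0.9200

egret: 0.1 × 0.1 × 0.35 × (1−0.7) × 0.95 × 0.65 = 0.000648375
stork: 0.9 × 0.1 × 0.3 × (1−0.35) × 0.85 × 0.5 = 0.00745875
P(stork | x) = 0.00745875 / 0.008107125 ≈ 0.9200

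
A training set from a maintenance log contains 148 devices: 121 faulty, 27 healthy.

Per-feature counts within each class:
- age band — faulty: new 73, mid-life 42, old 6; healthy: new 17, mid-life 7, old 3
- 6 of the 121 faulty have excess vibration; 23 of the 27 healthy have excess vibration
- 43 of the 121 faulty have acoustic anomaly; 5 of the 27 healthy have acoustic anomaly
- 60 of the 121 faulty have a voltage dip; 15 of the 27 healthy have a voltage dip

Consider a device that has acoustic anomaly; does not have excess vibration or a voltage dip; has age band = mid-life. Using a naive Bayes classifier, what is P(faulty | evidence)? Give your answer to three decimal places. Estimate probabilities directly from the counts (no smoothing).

0.988

faulty: (121/148) × (42/121) × (115/121) × (43/121) × (61/121) ≈ 0.0483201
healthy: (27/148) × (7/27) × (4/27) × (5/27) × (12/27) ≈ 0.000576708
P(faulty | x) = 0.0483201 / 0.048896808 ≈ 0.988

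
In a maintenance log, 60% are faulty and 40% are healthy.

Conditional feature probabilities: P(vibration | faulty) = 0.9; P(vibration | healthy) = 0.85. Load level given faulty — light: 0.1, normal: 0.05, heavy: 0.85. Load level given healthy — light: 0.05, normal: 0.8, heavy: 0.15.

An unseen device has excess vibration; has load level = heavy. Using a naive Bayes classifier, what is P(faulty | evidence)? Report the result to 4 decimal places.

faulty: 0.6 × 0.9 × 0.85 = 0.459
healthy: 0.4 × 0.85 × 0.15 = 0.051
P(faulty | x) = 0.459 / 0.51 ≈ 0.9000

0.9000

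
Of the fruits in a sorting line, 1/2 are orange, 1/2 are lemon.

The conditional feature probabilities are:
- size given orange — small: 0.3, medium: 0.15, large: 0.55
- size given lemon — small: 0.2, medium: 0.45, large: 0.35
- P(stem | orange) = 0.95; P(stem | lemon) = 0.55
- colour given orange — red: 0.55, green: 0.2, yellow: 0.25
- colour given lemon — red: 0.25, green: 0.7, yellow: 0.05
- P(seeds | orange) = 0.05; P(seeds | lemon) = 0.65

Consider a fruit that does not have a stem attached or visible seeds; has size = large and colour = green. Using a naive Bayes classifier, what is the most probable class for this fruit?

lemon

orange: 0.5 × 0.55 × (1−0.95) × 0.2 × (1−0.05) = 0.0026125
lemon: 0.5 × 0.35 × (1−0.55) × 0.7 × (1−0.65) = 0.01929375
Highest score → lemon.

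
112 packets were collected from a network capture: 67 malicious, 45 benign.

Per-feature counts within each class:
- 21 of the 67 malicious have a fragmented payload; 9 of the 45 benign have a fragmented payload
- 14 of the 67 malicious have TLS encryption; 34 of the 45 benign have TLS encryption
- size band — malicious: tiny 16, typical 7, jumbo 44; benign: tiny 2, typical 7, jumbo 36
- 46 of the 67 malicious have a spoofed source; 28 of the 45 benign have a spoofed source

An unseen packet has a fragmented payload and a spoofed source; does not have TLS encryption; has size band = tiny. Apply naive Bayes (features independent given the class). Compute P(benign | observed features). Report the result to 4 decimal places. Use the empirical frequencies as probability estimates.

0.0218

malicious: (67/112) × (21/67) × (53/67) × (16/67) × (46/67) ≈ 0.0243182
benign: (45/112) × (9/45) × (11/45) × (2/45) × (28/45) ≈ 0.00054321
P(benign | x) = 0.00054321 / 0.02486141 ≈ 0.0218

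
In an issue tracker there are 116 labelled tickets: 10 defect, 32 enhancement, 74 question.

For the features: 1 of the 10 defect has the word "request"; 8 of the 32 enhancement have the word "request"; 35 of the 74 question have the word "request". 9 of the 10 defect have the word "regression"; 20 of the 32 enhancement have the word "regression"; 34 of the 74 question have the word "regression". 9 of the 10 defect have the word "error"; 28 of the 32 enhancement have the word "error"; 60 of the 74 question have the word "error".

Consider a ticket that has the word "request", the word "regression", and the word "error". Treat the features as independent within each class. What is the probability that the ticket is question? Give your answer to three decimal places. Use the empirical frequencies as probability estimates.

0.715

defect: (10/116) × (1/10) × (9/10) × (9/10) ≈ 0.00698276
enhancement: (32/116) × (8/32) × (20/32) × (28/32) ≈ 0.0377155
question: (74/116) × (35/74) × (34/74) × (60/74) ≈ 0.112403
P(question | x) = 0.112403 / 0.15710126 ≈ 0.715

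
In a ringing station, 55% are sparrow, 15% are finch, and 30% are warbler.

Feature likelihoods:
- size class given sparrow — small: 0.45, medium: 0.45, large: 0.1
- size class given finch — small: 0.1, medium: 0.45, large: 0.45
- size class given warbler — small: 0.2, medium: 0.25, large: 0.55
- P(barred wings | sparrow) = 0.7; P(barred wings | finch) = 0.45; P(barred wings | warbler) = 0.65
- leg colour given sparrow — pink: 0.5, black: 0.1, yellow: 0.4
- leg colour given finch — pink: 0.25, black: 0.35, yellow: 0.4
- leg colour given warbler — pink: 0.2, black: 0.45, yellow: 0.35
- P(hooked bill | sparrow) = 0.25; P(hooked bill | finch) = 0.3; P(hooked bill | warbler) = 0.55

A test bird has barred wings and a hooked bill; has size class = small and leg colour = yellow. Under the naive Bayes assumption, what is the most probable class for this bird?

sparrow

sparrow: 0.55 × 0.45 × 0.7 × 0.4 × 0.25 = 0.017325
finch: 0.15 × 0.1 × 0.45 × 0.4 × 0.3 = 0.00081
warbler: 0.3 × 0.2 × 0.65 × 0.35 × 0.55 = 0.0075075
Highest score → sparrow.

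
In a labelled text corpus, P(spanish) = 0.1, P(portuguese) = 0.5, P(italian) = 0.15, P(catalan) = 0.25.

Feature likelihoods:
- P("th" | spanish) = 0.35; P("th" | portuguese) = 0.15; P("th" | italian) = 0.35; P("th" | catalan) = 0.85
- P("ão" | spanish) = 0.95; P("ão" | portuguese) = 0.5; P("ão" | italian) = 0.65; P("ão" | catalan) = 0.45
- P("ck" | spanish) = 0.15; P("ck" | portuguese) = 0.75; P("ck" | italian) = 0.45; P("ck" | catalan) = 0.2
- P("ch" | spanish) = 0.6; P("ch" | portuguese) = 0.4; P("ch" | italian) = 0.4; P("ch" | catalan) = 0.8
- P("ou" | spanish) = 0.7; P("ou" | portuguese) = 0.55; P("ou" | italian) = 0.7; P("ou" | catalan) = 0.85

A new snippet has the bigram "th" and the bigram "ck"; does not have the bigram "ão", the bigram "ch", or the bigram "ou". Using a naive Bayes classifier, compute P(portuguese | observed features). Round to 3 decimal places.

0.774

spanish: 0.1 × 0.35 × (1−0.95) × 0.15 × (1−0.6) × (1−0.7) = 0.0000315
portuguese: 0.5 × 0.15 × (1−0.5) × 0.75 × (1−0.4) × (1−0.55) = 0.00759375
italian: 0.15 × 0.35 × (1−0.65) × 0.45 × (1−0.4) × (1−0.7) = 0.001488375
catalan: 0.25 × 0.85 × (1−0.45) × 0.2 × (1−0.8) × (1−0.85) = 0.00070125
P(portuguese | x) = 0.00759375 / 0.009814875 ≈ 0.774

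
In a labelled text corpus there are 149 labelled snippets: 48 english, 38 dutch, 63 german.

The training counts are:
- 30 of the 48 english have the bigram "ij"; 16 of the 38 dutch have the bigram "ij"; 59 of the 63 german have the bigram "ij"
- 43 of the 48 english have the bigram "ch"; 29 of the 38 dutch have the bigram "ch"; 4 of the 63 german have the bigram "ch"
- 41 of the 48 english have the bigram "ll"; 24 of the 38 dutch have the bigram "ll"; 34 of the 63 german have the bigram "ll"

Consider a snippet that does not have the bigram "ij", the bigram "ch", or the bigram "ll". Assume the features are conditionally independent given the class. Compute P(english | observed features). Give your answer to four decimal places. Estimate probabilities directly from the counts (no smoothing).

english: (48/149) × (18/48) × (5/48) × (7/48) ≈ 0.00183515
dutch: (38/149) × (22/38) × (9/38) × (14/38) ≈ 0.0128837
german: (63/149) × (4/63) × (59/63) × (29/63) ≈ 0.0115729
P(english | x) = 0.00183515 / 0.02629175 ≈ 0.0698

0.0698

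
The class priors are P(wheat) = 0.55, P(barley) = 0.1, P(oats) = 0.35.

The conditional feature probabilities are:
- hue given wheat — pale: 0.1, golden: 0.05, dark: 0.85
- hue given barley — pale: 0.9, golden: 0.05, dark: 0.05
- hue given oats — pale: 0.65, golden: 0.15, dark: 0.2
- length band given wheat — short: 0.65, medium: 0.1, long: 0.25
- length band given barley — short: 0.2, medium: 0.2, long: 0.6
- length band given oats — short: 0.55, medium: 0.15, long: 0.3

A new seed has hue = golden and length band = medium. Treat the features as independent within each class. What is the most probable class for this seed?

oats

wheat: 0.55 × 0.05 × 0.1 = 0.00275
barley: 0.1 × 0.05 × 0.2 = 0.001
oats: 0.35 × 0.15 × 0.15 = 0.007875
Highest score → oats.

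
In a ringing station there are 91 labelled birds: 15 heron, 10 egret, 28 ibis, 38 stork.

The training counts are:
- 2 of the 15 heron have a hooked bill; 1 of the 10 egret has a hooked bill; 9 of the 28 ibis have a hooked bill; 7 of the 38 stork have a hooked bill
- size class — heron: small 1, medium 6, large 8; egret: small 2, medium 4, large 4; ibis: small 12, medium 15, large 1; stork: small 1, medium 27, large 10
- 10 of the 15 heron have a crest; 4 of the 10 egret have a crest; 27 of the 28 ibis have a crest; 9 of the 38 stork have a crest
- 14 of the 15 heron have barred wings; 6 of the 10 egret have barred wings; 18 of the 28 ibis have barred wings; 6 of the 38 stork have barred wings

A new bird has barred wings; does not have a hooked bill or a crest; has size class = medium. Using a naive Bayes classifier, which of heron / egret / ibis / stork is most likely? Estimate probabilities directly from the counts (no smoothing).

stork

heron: (15/91) × (13/15) × (6/15) × (5/15) × (14/15) ≈ 0.0177778
egret: (10/91) × (9/10) × (4/10) × (6/10) × (6/10) ≈ 0.0142418
ibis: (28/91) × (19/28) × (15/28) × (1/28) × (18/28) ≈ 0.00256804
stork: (38/91) × (31/38) × (27/38) × (29/38) × (6/38) ≈ 0.0291664
Highest score → stork.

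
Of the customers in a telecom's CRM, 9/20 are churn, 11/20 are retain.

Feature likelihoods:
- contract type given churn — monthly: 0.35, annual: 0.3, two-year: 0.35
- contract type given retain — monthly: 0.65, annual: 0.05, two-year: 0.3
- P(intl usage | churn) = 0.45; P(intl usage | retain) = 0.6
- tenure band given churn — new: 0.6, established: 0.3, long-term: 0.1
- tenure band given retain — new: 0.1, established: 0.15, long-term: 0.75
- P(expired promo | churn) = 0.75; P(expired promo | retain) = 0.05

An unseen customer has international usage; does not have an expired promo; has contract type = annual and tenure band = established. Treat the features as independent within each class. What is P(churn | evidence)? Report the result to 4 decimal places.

0.6596

churn: 0.45 × 0.3 × 0.45 × 0.3 × (1−0.75) = 0.00455625
retain: 0.55 × 0.05 × 0.6 × 0.15 × (1−0.05) = 0.00235125
P(churn | x) = 0.00455625 / 0.0069075 ≈ 0.6596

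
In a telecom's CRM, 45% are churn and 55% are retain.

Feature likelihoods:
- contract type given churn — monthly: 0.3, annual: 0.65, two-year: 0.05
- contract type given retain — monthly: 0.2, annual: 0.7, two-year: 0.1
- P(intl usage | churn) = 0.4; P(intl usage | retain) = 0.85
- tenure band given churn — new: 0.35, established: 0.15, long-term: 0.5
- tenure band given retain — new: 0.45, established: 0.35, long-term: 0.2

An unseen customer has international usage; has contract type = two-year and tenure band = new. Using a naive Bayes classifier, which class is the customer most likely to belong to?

churn: 0.45 × 0.05 × 0.4 × 0.35 = 0.00315
retain: 0.55 × 0.1 × 0.85 × 0.45 = 0.0210375
Highest score → retain.

retain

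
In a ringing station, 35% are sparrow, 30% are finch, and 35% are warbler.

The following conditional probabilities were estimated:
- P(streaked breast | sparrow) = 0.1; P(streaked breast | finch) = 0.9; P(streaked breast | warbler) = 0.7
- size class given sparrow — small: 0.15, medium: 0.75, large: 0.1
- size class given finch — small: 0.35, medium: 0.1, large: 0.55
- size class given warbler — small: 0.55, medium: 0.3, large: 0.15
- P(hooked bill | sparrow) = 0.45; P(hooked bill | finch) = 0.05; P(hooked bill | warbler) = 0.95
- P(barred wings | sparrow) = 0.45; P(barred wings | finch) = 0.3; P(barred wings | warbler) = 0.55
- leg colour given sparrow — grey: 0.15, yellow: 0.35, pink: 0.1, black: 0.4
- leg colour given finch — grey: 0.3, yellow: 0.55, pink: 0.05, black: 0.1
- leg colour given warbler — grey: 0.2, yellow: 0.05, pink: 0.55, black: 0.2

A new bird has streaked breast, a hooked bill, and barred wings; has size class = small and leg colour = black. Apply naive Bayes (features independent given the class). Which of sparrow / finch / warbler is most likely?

warbler

sparrow: 0.35 × 0.1 × 0.15 × 0.45 × 0.45 × 0.4 = 0.00042525
finch: 0.3 × 0.9 × 0.35 × 0.05 × 0.3 × 0.1 = 0.00014175
warbler: 0.35 × 0.7 × 0.55 × 0.95 × 0.55 × 0.2 = 0.014081375
Highest score → warbler.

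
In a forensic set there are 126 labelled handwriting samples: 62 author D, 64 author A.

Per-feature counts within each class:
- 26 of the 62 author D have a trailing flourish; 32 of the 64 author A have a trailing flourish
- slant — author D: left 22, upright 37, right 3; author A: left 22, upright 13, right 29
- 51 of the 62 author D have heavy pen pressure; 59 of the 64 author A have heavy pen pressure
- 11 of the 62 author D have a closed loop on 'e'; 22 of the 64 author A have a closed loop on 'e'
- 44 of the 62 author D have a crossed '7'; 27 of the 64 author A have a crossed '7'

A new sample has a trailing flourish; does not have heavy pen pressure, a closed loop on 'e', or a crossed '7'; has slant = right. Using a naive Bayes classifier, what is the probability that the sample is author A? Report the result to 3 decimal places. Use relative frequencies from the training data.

0.890

author D: (62/126) × (26/62) × (3/62) × (11/62) × (51/62) × (18/62) ≈ 0.000423051
author A: (64/126) × (32/64) × (29/64) × (5/64) × (42/64) × (37/64) ≈ 0.00341098
P(author A | x) = 0.00341098 / 0.003834031 ≈ 0.890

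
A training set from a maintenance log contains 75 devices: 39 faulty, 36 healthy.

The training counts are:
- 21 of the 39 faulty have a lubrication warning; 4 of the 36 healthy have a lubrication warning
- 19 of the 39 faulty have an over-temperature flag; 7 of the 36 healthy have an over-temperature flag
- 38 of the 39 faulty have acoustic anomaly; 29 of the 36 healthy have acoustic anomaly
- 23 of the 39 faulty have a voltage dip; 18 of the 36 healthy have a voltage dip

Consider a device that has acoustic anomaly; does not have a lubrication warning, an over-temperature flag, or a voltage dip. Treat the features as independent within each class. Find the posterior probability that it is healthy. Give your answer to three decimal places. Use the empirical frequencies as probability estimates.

faulty: (39/75) × (18/39) × (20/39) × (38/39) × (16/39) ≈ 0.0491984
healthy: (36/75) × (32/36) × (29/36) × (29/36) × (18/36) ≈ 0.138436
P(healthy | x) = 0.138436 / 0.1876344 ≈ 0.738

0.738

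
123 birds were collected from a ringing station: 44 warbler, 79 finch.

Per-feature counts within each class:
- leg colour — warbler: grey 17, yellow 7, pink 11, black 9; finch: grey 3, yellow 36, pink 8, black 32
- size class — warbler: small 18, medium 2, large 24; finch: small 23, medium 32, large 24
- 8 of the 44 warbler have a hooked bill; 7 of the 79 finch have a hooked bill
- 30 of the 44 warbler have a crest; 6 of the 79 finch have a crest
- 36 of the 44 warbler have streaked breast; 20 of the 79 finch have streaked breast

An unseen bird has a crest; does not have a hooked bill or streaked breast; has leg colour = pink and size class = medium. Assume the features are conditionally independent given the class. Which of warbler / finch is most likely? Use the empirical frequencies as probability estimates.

finch

warbler: (44/123) × (11/44) × (2/44) × (36/44) × (30/44) × (8/44) ≈ 0.000412307
finch: (79/123) × (8/79) × (32/79) × (72/79) × (6/79) × (59/79) ≈ 0.00136195
Highest score → finch.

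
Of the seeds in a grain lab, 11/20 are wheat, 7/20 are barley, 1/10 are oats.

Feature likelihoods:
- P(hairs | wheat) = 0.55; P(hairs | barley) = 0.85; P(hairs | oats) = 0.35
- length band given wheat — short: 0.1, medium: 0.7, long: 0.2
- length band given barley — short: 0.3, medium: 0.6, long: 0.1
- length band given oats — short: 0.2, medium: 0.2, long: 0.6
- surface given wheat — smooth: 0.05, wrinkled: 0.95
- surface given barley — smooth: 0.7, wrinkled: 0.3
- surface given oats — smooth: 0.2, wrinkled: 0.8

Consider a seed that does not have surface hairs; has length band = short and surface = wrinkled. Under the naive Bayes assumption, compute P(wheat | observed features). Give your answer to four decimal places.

wheat: 0.55 × (1−0.55) × 0.1 × 0.95 = 0.0235125
barley: 0.35 × (1−0.85) × 0.3 × 0.3 = 0.004725
oats: 0.1 × (1−0.35) × 0.2 × 0.8 = 0.0104
P(wheat | x) = 0.0235125 / 0.0386375 ≈ 0.6085

0.6085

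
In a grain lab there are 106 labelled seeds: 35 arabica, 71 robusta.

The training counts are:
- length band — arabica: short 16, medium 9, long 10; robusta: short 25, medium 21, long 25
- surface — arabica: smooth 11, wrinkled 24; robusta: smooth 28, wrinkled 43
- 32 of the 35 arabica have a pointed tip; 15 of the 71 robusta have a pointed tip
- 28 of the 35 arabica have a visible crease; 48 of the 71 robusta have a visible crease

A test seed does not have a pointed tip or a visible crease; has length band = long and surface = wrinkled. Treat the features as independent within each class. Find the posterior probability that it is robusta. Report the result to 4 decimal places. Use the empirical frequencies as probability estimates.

0.9705

arabica: (35/106) × (10/35) × (24/35) × (3/35) × (7/35) ≈ 0.00110897
robusta: (71/106) × (25/71) × (43/71) × (56/71) × (23/71) ≈ 0.0364958
P(robusta | x) = 0.0364958 / 0.03760477 ≈ 0.9705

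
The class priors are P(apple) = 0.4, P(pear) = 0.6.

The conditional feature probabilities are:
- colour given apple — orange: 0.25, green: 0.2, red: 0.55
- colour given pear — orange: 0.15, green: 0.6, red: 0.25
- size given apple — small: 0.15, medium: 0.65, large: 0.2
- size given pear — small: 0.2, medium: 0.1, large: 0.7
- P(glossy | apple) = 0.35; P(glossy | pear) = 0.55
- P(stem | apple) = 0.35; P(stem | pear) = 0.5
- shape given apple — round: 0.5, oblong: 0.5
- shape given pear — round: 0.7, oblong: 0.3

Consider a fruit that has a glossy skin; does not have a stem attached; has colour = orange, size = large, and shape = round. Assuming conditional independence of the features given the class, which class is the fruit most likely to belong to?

apple: 0.4 × 0.25 × 0.2 × 0.35 × (1−0.35) × 0.5 = 0.002275
pear: 0.6 × 0.15 × 0.7 × 0.55 × (1−0.5) × 0.7 = 0.0121275
Highest score → pear.

pear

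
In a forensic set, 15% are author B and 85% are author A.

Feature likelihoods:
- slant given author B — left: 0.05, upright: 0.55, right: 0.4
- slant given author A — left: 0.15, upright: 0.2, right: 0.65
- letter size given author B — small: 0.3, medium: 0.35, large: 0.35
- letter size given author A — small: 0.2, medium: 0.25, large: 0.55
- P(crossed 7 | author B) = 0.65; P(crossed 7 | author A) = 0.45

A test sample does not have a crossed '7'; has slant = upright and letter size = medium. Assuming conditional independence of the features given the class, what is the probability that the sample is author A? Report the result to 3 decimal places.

0.698

author B: 0.15 × 0.55 × 0.35 × (1−0.65) = 0.01010625
author A: 0.85 × 0.2 × 0.25 × (1−0.45) = 0.023375
P(author A | x) = 0.023375 / 0.03348125 ≈ 0.698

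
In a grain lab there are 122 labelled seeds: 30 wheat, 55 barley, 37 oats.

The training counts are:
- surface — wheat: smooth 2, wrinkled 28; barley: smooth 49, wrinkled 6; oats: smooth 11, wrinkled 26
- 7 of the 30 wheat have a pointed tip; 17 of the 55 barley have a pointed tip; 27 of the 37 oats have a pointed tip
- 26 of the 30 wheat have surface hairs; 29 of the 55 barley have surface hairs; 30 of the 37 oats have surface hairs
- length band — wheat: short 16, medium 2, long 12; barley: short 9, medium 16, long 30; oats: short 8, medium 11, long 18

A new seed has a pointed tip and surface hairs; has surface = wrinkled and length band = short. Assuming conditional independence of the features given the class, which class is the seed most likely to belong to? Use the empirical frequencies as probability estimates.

wheat: (30/122) × (28/30) × (7/30) × (26/30) × (16/30) ≈ 0.0247529
barley: (55/122) × (6/55) × (17/55) × (29/55) × (9/55) ≈ 0.00131157
oats: (37/122) × (26/37) × (27/37) × (30/37) × (8/37) ≈ 0.0272636
Highest score → oats.

oats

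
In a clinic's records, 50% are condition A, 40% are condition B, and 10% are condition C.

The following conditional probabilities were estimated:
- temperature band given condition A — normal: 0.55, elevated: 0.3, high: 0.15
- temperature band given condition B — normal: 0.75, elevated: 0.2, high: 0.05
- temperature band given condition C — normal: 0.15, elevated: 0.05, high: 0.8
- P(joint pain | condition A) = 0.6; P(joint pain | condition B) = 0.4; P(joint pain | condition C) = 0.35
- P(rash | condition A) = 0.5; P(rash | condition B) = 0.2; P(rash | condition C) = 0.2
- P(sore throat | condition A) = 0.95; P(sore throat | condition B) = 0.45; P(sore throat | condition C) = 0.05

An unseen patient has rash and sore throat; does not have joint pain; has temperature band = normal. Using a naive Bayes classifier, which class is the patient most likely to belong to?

condition A

condition A: 0.5 × 0.55 × (1−0.6) × 0.5 × 0.95 = 0.05225
condition B: 0.4 × 0.75 × (1−0.4) × 0.2 × 0.45 = 0.0162
condition C: 0.1 × 0.15 × (1−0.35) × 0.2 × 0.05 = 0.0000975
Highest score → condition A.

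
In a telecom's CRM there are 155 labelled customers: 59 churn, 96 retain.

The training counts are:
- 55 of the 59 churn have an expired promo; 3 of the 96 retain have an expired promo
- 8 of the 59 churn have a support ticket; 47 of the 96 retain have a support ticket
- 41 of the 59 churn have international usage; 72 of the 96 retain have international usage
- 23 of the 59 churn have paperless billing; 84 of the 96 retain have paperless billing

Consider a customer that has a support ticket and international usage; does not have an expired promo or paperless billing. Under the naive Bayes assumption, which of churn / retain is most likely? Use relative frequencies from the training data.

churn: (59/155) × (4/59) × (8/59) × (41/59) × (36/59) ≈ 0.00148371
retain: (96/155) × (93/96) × (47/96) × (72/96) × (12/96) = 0.0275390625
Highest score → retain.

retain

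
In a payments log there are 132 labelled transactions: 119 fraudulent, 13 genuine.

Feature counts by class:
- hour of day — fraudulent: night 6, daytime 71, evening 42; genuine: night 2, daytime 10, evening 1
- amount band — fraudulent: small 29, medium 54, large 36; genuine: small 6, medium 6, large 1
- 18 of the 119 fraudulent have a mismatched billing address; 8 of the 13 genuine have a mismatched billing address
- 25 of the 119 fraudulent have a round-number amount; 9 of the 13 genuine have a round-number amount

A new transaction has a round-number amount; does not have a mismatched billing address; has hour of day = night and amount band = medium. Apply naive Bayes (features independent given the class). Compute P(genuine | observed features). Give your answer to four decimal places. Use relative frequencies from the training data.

0.3361

fraudulent: (119/132) × (6/119) × (54/119) × (101/119) × (25/119) ≈ 0.00367783
genuine: (13/132) × (2/13) × (6/13) × (5/13) × (9/13) ≈ 0.00186204
P(genuine | x) = 0.00186204 / 0.00553987 ≈ 0.3361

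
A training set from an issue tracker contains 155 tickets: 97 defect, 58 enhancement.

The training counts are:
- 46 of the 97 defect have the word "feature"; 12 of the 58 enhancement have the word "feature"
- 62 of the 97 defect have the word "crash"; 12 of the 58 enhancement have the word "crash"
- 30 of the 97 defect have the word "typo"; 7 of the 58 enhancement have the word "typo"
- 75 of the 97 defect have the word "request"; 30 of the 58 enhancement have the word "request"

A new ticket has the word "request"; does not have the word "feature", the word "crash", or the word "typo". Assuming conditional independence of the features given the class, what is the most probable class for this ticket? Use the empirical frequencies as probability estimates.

defect: (97/155) × (51/97) × (35/97) × (67/97) × (75/97) ≈ 0.0634056
enhancement: (58/155) × (46/58) × (46/58) × (51/58) × (30/58) ≈ 0.107051
Highest score → enhancement.

enhancement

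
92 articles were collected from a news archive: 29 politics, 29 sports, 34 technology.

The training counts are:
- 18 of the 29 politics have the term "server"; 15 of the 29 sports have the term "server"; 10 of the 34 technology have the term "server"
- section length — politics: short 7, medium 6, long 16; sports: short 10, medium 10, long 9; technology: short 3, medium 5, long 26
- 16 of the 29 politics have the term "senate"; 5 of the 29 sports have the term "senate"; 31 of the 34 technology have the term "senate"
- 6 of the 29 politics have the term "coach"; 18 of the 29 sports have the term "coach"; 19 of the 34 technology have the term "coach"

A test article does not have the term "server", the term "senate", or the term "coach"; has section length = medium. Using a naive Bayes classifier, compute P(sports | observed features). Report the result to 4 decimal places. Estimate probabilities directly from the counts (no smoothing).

0.6155

politics: (29/92) × (11/29) × (6/29) × (13/29) × (23/29) ≈ 0.00879495
sports: (29/92) × (14/29) × (10/29) × (24/29) × (11/29) ≈ 0.0164721
technology: (34/92) × (24/34) × (5/34) × (3/34) × (15/34) ≈ 0.00149338
P(sports | x) = 0.0164721 / 0.02676043 ≈ 0.6155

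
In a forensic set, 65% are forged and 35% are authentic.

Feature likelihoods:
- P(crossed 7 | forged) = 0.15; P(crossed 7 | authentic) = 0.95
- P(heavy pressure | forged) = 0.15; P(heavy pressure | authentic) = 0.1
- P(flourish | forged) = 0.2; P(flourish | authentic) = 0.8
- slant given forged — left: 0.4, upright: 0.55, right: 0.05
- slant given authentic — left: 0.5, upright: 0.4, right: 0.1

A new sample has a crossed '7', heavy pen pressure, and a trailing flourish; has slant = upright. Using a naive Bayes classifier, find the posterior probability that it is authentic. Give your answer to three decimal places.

forged: 0.65 × 0.15 × 0.15 × 0.2 × 0.55 = 0.00160875
authentic: 0.35 × 0.95 × 0.1 × 0.8 × 0.4 = 0.01064
P(authentic | x) = 0.01064 / 0.01224875 ≈ 0.869

0.869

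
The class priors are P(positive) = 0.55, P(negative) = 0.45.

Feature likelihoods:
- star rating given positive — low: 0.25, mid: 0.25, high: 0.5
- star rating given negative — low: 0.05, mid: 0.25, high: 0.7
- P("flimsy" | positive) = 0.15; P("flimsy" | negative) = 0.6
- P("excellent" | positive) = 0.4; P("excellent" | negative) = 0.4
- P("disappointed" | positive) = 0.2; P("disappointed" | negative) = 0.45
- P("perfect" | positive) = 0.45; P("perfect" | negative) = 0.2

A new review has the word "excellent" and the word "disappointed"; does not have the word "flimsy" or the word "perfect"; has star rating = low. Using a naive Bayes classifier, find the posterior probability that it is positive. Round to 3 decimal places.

positive: 0.55 × 0.25 × (1−0.15) × 0.4 × 0.2 × (1−0.45) = 0.0051425
negative: 0.45 × 0.05 × (1−0.6) × 0.4 × 0.45 × (1−0.2) = 0.001296
P(positive | x) = 0.0051425 / 0.0064385 ≈ 0.799

0.799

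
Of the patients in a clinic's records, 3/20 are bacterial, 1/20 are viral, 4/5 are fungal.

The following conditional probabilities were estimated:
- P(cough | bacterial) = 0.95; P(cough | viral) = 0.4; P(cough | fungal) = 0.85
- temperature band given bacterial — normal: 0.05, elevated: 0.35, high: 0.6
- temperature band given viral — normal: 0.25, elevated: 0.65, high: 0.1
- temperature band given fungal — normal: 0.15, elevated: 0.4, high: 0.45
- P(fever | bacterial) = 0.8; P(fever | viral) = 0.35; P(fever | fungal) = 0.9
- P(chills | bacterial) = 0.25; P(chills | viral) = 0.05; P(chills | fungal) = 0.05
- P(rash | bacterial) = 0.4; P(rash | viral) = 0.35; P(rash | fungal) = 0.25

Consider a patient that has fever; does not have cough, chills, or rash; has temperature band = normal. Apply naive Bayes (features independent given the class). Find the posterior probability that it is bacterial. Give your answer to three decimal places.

bacterial: 0.15 × (1−0.95) × 0.05 × 0.8 × (1−0.25) × (1−0.4) = 0.000135
viral: 0.05 × (1−0.4) × 0.25 × 0.35 × (1−0.05) × (1−0.35) = 0.0016209375
fungal: 0.8 × (1−0.85) × 0.15 × 0.9 × (1−0.05) × (1−0.25) = 0.0115425
P(bacterial | x) = 0.000135 / 0.0132984375 ≈ 0.010

0.010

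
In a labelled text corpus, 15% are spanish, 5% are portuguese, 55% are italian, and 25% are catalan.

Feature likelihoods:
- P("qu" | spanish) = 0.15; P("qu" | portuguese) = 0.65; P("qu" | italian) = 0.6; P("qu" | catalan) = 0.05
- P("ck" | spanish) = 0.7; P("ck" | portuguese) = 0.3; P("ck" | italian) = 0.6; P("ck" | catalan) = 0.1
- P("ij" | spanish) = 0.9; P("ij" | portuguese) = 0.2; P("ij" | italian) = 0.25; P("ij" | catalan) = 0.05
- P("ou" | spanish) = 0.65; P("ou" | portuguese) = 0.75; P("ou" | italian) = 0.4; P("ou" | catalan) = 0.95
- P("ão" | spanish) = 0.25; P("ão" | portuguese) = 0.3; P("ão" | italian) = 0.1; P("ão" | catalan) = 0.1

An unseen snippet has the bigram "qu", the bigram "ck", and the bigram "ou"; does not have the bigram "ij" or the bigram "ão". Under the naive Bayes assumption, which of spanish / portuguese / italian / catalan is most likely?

italian

spanish: 0.15 × 0.15 × 0.7 × (1−0.9) × 0.65 × (1−0.25) = 0.0007678125
portuguese: 0.05 × 0.65 × 0.3 × (1−0.2) × 0.75 × (1−0.3) = 0.004095
italian: 0.55 × 0.6 × 0.6 × (1−0.25) × 0.4 × (1−0.1) = 0.05346
catalan: 0.25 × 0.05 × 0.1 × (1−0.05) × 0.95 × (1−0.1) = 0.0010153125
Highest score → italian.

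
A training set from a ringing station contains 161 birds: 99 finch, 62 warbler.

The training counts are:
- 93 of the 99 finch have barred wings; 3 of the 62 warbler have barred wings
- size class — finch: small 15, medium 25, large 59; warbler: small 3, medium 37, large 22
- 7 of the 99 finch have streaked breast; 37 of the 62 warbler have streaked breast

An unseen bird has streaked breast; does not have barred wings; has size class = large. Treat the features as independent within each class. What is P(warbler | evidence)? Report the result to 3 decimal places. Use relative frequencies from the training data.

0.980

finch: (99/161) × (6/99) × (59/99) × (7/99) ≈ 0.00157038
warbler: (62/161) × (59/62) × (22/62) × (37/62) ≈ 0.077601
P(warbler | x) = 0.077601 / 0.07917138 ≈ 0.980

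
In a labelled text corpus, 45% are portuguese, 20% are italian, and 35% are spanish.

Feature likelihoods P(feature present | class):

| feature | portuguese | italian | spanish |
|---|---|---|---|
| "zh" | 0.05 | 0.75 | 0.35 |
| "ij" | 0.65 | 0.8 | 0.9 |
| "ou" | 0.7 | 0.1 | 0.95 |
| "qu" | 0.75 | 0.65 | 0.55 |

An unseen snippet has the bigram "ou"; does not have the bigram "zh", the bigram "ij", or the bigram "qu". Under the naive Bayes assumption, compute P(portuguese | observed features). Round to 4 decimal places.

0.7221

portuguese: 0.45 × (1−0.05) × (1−0.65) × 0.7 × (1−0.75) = 0.026184375
italian: 0.2 × (1−0.75) × (1−0.8) × 0.1 × (1−0.65) = 0.00035
spanish: 0.35 × (1−0.35) × (1−0.9) × 0.95 × (1−0.55) = 0.009725625
P(portuguese | x) = 0.026184375 / 0.03626 ≈ 0.7221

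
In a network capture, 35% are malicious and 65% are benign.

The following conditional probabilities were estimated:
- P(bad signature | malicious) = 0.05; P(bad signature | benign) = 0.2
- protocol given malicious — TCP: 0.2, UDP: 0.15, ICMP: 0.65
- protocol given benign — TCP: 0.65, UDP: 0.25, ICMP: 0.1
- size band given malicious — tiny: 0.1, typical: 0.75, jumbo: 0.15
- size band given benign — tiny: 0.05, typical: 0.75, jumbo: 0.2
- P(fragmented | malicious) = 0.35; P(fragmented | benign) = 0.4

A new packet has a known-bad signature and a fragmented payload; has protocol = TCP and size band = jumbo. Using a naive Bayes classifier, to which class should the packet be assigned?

benign

malicious: 0.35 × 0.05 × 0.2 × 0.15 × 0.35 = 0.00018375
benign: 0.65 × 0.2 × 0.65 × 0.2 × 0.4 = 0.00676
Highest score → benign.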